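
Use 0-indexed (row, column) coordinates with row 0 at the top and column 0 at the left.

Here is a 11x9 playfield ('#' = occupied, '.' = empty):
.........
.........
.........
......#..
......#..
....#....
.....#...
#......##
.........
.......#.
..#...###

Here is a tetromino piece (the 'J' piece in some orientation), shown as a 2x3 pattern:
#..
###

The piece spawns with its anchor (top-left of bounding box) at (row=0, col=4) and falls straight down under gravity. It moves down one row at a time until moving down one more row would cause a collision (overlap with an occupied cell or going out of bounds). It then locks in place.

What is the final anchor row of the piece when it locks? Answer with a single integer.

Spawn at (row=0, col=4). Try each row:
  row 0: fits
  row 1: fits
  row 2: blocked -> lock at row 1

Answer: 1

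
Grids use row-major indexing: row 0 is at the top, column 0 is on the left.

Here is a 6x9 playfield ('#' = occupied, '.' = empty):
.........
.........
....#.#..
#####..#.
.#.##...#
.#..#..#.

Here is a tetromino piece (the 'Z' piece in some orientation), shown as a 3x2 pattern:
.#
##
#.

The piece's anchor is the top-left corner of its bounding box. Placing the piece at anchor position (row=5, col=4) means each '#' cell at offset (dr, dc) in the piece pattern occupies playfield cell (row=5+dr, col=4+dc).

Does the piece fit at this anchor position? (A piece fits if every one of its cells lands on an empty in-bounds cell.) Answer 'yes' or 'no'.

Check each piece cell at anchor (5, 4):
  offset (0,1) -> (5,5): empty -> OK
  offset (1,0) -> (6,4): out of bounds -> FAIL
  offset (1,1) -> (6,5): out of bounds -> FAIL
  offset (2,0) -> (7,4): out of bounds -> FAIL
All cells valid: no

Answer: no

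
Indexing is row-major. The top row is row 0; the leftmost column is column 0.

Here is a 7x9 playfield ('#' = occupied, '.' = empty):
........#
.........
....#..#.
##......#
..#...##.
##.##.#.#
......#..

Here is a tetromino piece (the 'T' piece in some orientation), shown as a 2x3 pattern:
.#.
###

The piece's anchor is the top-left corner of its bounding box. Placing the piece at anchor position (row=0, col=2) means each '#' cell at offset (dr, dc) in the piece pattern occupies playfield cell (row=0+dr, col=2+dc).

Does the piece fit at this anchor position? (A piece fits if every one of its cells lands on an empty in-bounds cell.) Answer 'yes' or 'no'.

Check each piece cell at anchor (0, 2):
  offset (0,1) -> (0,3): empty -> OK
  offset (1,0) -> (1,2): empty -> OK
  offset (1,1) -> (1,3): empty -> OK
  offset (1,2) -> (1,4): empty -> OK
All cells valid: yes

Answer: yes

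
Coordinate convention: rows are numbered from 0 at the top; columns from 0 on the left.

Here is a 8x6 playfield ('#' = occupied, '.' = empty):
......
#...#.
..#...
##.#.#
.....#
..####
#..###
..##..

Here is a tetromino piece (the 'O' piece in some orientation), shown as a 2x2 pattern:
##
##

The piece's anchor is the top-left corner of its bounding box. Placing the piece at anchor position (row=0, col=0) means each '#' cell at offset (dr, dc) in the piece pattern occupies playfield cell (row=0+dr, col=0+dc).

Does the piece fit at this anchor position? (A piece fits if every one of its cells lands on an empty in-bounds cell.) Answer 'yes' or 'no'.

Answer: no

Derivation:
Check each piece cell at anchor (0, 0):
  offset (0,0) -> (0,0): empty -> OK
  offset (0,1) -> (0,1): empty -> OK
  offset (1,0) -> (1,0): occupied ('#') -> FAIL
  offset (1,1) -> (1,1): empty -> OK
All cells valid: no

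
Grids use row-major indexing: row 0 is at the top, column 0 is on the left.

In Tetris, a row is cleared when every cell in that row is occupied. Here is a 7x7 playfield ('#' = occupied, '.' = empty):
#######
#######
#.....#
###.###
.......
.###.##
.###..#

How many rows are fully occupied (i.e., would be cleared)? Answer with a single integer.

Check each row:
  row 0: 0 empty cells -> FULL (clear)
  row 1: 0 empty cells -> FULL (clear)
  row 2: 5 empty cells -> not full
  row 3: 1 empty cell -> not full
  row 4: 7 empty cells -> not full
  row 5: 2 empty cells -> not full
  row 6: 3 empty cells -> not full
Total rows cleared: 2

Answer: 2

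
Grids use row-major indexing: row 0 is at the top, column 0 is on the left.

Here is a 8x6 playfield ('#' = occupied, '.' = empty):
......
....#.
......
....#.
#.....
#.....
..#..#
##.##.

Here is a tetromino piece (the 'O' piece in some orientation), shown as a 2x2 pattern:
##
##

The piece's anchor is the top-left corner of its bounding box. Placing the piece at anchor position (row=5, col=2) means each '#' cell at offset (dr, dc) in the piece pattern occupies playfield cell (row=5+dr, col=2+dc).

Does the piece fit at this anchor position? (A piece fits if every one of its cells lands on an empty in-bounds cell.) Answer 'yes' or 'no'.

Check each piece cell at anchor (5, 2):
  offset (0,0) -> (5,2): empty -> OK
  offset (0,1) -> (5,3): empty -> OK
  offset (1,0) -> (6,2): occupied ('#') -> FAIL
  offset (1,1) -> (6,3): empty -> OK
All cells valid: no

Answer: no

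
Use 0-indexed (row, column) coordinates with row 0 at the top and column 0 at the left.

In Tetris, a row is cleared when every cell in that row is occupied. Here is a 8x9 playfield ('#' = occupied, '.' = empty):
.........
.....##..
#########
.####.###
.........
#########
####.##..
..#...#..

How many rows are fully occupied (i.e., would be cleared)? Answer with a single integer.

Answer: 2

Derivation:
Check each row:
  row 0: 9 empty cells -> not full
  row 1: 7 empty cells -> not full
  row 2: 0 empty cells -> FULL (clear)
  row 3: 2 empty cells -> not full
  row 4: 9 empty cells -> not full
  row 5: 0 empty cells -> FULL (clear)
  row 6: 3 empty cells -> not full
  row 7: 7 empty cells -> not full
Total rows cleared: 2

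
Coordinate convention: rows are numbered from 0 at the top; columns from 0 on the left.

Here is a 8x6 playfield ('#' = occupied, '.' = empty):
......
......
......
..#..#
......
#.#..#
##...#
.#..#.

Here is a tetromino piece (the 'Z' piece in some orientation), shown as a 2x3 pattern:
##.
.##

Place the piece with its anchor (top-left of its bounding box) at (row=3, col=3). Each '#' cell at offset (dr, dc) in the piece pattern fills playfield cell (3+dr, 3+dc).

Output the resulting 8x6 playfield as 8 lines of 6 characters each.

Answer: ......
......
......
..####
....##
#.#..#
##...#
.#..#.

Derivation:
Fill (3+0,3+0) = (3,3)
Fill (3+0,3+1) = (3,4)
Fill (3+1,3+1) = (4,4)
Fill (3+1,3+2) = (4,5)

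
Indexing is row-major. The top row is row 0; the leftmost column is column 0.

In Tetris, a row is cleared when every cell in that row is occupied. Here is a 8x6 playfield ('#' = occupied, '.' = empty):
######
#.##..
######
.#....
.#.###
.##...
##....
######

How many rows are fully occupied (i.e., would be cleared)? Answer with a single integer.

Answer: 3

Derivation:
Check each row:
  row 0: 0 empty cells -> FULL (clear)
  row 1: 3 empty cells -> not full
  row 2: 0 empty cells -> FULL (clear)
  row 3: 5 empty cells -> not full
  row 4: 2 empty cells -> not full
  row 5: 4 empty cells -> not full
  row 6: 4 empty cells -> not full
  row 7: 0 empty cells -> FULL (clear)
Total rows cleared: 3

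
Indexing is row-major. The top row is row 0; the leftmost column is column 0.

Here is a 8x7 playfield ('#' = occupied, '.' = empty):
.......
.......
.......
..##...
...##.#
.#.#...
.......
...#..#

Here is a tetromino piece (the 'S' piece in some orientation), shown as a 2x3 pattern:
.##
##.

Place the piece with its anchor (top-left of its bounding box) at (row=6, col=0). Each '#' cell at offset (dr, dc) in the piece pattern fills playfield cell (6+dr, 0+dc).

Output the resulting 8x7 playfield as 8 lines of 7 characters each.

Fill (6+0,0+1) = (6,1)
Fill (6+0,0+2) = (6,2)
Fill (6+1,0+0) = (7,0)
Fill (6+1,0+1) = (7,1)

Answer: .......
.......
.......
..##...
...##.#
.#.#...
.##....
##.#..#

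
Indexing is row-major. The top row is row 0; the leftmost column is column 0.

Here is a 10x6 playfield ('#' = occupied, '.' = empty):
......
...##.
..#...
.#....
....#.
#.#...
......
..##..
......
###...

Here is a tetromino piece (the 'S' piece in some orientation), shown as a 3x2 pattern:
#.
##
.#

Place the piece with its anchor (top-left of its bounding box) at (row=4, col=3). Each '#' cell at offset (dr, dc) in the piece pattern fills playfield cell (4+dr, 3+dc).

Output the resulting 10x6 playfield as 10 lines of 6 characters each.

Answer: ......
...##.
..#...
.#....
...##.
#.###.
....#.
..##..
......
###...

Derivation:
Fill (4+0,3+0) = (4,3)
Fill (4+1,3+0) = (5,3)
Fill (4+1,3+1) = (5,4)
Fill (4+2,3+1) = (6,4)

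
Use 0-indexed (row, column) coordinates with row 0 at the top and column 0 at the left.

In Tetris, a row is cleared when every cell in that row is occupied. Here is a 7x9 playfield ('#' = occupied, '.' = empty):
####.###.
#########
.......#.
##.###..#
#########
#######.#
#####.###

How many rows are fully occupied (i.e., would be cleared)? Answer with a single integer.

Answer: 2

Derivation:
Check each row:
  row 0: 2 empty cells -> not full
  row 1: 0 empty cells -> FULL (clear)
  row 2: 8 empty cells -> not full
  row 3: 3 empty cells -> not full
  row 4: 0 empty cells -> FULL (clear)
  row 5: 1 empty cell -> not full
  row 6: 1 empty cell -> not full
Total rows cleared: 2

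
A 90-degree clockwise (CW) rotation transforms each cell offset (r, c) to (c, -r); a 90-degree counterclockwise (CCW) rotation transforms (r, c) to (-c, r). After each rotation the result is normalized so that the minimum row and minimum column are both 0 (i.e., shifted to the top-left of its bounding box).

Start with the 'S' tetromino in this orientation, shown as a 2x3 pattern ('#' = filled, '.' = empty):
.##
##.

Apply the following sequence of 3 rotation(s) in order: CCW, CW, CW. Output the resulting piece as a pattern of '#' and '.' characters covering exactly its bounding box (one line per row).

Start:
.##
##.
After rotation 1 (CCW):
#.
##
.#
After rotation 2 (CW):
.##
##.
After rotation 3 (CW):
#.
##
.#

Answer: #.
##
.#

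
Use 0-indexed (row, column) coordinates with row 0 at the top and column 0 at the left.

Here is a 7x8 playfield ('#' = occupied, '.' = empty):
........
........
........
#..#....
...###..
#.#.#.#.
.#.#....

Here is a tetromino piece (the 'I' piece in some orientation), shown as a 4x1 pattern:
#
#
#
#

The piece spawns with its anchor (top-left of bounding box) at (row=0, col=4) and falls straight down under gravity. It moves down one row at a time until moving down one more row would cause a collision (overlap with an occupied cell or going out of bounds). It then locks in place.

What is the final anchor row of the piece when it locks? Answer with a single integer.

Answer: 0

Derivation:
Spawn at (row=0, col=4). Try each row:
  row 0: fits
  row 1: blocked -> lock at row 0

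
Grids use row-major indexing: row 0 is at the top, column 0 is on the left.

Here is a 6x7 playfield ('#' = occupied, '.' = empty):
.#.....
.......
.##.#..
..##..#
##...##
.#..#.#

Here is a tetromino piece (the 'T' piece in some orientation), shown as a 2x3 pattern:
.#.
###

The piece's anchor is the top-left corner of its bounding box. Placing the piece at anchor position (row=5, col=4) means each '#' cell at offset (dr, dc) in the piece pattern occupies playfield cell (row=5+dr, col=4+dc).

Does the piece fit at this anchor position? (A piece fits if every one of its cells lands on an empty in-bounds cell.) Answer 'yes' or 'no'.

Check each piece cell at anchor (5, 4):
  offset (0,1) -> (5,5): empty -> OK
  offset (1,0) -> (6,4): out of bounds -> FAIL
  offset (1,1) -> (6,5): out of bounds -> FAIL
  offset (1,2) -> (6,6): out of bounds -> FAIL
All cells valid: no

Answer: no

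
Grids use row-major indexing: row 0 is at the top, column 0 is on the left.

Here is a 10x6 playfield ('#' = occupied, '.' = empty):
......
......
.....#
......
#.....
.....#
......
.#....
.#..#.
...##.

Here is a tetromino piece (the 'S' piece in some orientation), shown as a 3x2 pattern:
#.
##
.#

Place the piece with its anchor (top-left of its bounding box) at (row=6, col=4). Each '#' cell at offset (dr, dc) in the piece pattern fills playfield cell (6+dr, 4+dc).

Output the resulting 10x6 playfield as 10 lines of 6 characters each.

Fill (6+0,4+0) = (6,4)
Fill (6+1,4+0) = (7,4)
Fill (6+1,4+1) = (7,5)
Fill (6+2,4+1) = (8,5)

Answer: ......
......
.....#
......
#.....
.....#
....#.
.#..##
.#..##
...##.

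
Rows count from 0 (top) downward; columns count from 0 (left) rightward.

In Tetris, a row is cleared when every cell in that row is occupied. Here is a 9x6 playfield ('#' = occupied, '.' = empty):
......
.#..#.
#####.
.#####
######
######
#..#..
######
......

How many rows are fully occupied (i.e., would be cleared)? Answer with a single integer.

Check each row:
  row 0: 6 empty cells -> not full
  row 1: 4 empty cells -> not full
  row 2: 1 empty cell -> not full
  row 3: 1 empty cell -> not full
  row 4: 0 empty cells -> FULL (clear)
  row 5: 0 empty cells -> FULL (clear)
  row 6: 4 empty cells -> not full
  row 7: 0 empty cells -> FULL (clear)
  row 8: 6 empty cells -> not full
Total rows cleared: 3

Answer: 3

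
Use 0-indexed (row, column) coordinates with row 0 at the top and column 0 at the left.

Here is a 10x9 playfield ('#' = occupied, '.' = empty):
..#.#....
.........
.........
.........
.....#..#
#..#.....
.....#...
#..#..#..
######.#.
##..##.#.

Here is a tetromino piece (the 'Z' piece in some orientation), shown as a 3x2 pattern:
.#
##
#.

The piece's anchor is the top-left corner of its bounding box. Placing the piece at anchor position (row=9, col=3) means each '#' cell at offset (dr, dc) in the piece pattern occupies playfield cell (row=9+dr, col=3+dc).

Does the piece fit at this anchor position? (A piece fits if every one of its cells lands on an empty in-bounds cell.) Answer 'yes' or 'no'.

Answer: no

Derivation:
Check each piece cell at anchor (9, 3):
  offset (0,1) -> (9,4): occupied ('#') -> FAIL
  offset (1,0) -> (10,3): out of bounds -> FAIL
  offset (1,1) -> (10,4): out of bounds -> FAIL
  offset (2,0) -> (11,3): out of bounds -> FAIL
All cells valid: no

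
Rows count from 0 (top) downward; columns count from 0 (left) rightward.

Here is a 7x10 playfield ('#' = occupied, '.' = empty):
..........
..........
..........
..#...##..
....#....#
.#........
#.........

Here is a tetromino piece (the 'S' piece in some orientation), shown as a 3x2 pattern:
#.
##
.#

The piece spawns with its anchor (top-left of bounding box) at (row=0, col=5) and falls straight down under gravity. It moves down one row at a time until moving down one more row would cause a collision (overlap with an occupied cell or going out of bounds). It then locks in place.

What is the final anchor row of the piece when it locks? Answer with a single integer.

Spawn at (row=0, col=5). Try each row:
  row 0: fits
  row 1: blocked -> lock at row 0

Answer: 0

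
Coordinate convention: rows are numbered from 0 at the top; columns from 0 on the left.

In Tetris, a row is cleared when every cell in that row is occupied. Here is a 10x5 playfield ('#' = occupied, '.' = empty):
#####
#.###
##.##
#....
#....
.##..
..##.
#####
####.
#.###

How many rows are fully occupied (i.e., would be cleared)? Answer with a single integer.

Answer: 2

Derivation:
Check each row:
  row 0: 0 empty cells -> FULL (clear)
  row 1: 1 empty cell -> not full
  row 2: 1 empty cell -> not full
  row 3: 4 empty cells -> not full
  row 4: 4 empty cells -> not full
  row 5: 3 empty cells -> not full
  row 6: 3 empty cells -> not full
  row 7: 0 empty cells -> FULL (clear)
  row 8: 1 empty cell -> not full
  row 9: 1 empty cell -> not full
Total rows cleared: 2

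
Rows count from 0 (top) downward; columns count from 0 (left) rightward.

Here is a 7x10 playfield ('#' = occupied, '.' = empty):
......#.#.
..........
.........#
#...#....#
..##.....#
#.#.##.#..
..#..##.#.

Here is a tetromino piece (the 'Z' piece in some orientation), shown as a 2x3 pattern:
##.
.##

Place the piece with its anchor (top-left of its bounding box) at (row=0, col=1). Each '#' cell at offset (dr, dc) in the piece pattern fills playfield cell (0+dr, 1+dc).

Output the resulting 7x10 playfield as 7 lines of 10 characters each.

Fill (0+0,1+0) = (0,1)
Fill (0+0,1+1) = (0,2)
Fill (0+1,1+1) = (1,2)
Fill (0+1,1+2) = (1,3)

Answer: .##...#.#.
..##......
.........#
#...#....#
..##.....#
#.#.##.#..
..#..##.#.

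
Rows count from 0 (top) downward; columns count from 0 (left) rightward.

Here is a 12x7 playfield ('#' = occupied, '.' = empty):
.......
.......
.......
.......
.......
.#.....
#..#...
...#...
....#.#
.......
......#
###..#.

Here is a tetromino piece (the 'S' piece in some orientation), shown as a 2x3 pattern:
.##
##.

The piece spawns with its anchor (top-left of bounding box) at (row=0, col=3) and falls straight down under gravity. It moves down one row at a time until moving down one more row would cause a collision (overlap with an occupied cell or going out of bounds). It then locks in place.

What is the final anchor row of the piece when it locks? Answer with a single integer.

Spawn at (row=0, col=3). Try each row:
  row 0: fits
  row 1: fits
  row 2: fits
  row 3: fits
  row 4: fits
  row 5: blocked -> lock at row 4

Answer: 4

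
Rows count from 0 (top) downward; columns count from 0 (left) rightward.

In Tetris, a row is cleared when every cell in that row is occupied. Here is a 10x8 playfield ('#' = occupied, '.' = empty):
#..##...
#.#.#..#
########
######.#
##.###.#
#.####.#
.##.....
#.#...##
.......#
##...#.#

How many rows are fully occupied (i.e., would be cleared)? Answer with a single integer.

Answer: 1

Derivation:
Check each row:
  row 0: 5 empty cells -> not full
  row 1: 4 empty cells -> not full
  row 2: 0 empty cells -> FULL (clear)
  row 3: 1 empty cell -> not full
  row 4: 2 empty cells -> not full
  row 5: 2 empty cells -> not full
  row 6: 6 empty cells -> not full
  row 7: 4 empty cells -> not full
  row 8: 7 empty cells -> not full
  row 9: 4 empty cells -> not full
Total rows cleared: 1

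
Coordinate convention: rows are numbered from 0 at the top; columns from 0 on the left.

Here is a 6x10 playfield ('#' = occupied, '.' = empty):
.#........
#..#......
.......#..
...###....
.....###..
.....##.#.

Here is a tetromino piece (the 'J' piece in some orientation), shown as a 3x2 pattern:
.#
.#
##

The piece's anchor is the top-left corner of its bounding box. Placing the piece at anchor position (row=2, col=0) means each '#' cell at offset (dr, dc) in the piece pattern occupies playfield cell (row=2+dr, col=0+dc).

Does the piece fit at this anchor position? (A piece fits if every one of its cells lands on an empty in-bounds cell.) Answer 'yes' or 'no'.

Check each piece cell at anchor (2, 0):
  offset (0,1) -> (2,1): empty -> OK
  offset (1,1) -> (3,1): empty -> OK
  offset (2,0) -> (4,0): empty -> OK
  offset (2,1) -> (4,1): empty -> OK
All cells valid: yes

Answer: yes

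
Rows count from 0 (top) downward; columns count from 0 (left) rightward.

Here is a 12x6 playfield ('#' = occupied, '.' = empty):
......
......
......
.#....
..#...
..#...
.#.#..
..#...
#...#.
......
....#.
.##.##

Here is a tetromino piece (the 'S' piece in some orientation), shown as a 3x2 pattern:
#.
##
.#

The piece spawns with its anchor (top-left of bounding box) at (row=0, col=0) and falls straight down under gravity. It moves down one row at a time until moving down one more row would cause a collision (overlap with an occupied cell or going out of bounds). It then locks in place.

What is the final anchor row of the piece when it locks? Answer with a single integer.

Answer: 0

Derivation:
Spawn at (row=0, col=0). Try each row:
  row 0: fits
  row 1: blocked -> lock at row 0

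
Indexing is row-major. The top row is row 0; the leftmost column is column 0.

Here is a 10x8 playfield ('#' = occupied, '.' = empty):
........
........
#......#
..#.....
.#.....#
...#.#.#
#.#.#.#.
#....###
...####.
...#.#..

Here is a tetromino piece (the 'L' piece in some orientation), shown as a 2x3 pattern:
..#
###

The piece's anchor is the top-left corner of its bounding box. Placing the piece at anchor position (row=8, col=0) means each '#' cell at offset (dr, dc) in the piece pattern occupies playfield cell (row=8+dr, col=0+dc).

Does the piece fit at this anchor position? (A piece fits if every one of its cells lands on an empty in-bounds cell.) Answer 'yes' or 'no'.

Answer: yes

Derivation:
Check each piece cell at anchor (8, 0):
  offset (0,2) -> (8,2): empty -> OK
  offset (1,0) -> (9,0): empty -> OK
  offset (1,1) -> (9,1): empty -> OK
  offset (1,2) -> (9,2): empty -> OK
All cells valid: yes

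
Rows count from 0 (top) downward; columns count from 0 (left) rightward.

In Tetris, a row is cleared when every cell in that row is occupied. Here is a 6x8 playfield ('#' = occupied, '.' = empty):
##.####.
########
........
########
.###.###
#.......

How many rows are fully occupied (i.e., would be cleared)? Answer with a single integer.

Check each row:
  row 0: 2 empty cells -> not full
  row 1: 0 empty cells -> FULL (clear)
  row 2: 8 empty cells -> not full
  row 3: 0 empty cells -> FULL (clear)
  row 4: 2 empty cells -> not full
  row 5: 7 empty cells -> not full
Total rows cleared: 2

Answer: 2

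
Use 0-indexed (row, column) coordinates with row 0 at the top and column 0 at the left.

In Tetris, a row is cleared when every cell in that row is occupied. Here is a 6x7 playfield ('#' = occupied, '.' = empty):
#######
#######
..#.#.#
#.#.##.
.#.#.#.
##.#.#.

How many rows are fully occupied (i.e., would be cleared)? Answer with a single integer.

Check each row:
  row 0: 0 empty cells -> FULL (clear)
  row 1: 0 empty cells -> FULL (clear)
  row 2: 4 empty cells -> not full
  row 3: 3 empty cells -> not full
  row 4: 4 empty cells -> not full
  row 5: 3 empty cells -> not full
Total rows cleared: 2

Answer: 2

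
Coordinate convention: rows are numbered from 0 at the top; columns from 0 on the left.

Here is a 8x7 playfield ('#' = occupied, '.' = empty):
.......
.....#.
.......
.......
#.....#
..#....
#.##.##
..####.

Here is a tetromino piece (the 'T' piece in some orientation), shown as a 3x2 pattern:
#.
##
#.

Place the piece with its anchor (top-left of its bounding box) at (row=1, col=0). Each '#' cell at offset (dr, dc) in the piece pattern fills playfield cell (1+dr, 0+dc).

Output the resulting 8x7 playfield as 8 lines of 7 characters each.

Answer: .......
#....#.
##.....
#......
#.....#
..#....
#.##.##
..####.

Derivation:
Fill (1+0,0+0) = (1,0)
Fill (1+1,0+0) = (2,0)
Fill (1+1,0+1) = (2,1)
Fill (1+2,0+0) = (3,0)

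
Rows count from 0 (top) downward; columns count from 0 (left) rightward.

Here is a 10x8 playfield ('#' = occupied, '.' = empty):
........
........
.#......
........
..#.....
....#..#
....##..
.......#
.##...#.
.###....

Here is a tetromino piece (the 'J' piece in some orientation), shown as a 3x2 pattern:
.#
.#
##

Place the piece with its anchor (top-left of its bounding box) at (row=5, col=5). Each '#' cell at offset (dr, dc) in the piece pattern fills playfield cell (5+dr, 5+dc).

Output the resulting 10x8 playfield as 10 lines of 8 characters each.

Fill (5+0,5+1) = (5,6)
Fill (5+1,5+1) = (6,6)
Fill (5+2,5+0) = (7,5)
Fill (5+2,5+1) = (7,6)

Answer: ........
........
.#......
........
..#.....
....#.##
....###.
.....###
.##...#.
.###....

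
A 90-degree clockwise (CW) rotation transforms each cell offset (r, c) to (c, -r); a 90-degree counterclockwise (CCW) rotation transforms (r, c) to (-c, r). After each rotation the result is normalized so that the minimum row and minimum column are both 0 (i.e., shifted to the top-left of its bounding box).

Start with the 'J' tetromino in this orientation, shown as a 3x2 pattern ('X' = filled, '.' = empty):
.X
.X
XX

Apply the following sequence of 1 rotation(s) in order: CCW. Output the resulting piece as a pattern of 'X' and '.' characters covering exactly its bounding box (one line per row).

Answer: XXX
..X

Derivation:
Start:
.X
.X
XX
After rotation 1 (CCW):
XXX
..X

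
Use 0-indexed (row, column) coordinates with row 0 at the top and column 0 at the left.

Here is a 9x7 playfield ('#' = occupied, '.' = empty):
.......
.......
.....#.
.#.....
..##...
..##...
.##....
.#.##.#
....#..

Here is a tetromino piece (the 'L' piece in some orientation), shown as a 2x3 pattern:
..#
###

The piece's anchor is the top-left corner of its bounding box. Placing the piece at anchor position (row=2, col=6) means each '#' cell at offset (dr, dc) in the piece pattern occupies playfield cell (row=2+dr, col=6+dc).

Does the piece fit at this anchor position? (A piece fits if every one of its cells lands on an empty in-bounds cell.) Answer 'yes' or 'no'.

Check each piece cell at anchor (2, 6):
  offset (0,2) -> (2,8): out of bounds -> FAIL
  offset (1,0) -> (3,6): empty -> OK
  offset (1,1) -> (3,7): out of bounds -> FAIL
  offset (1,2) -> (3,8): out of bounds -> FAIL
All cells valid: no

Answer: no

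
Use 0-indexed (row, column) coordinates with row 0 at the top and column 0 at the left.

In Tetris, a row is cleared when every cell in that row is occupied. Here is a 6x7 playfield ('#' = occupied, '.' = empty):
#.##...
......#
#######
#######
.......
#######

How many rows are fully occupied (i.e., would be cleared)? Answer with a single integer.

Check each row:
  row 0: 4 empty cells -> not full
  row 1: 6 empty cells -> not full
  row 2: 0 empty cells -> FULL (clear)
  row 3: 0 empty cells -> FULL (clear)
  row 4: 7 empty cells -> not full
  row 5: 0 empty cells -> FULL (clear)
Total rows cleared: 3

Answer: 3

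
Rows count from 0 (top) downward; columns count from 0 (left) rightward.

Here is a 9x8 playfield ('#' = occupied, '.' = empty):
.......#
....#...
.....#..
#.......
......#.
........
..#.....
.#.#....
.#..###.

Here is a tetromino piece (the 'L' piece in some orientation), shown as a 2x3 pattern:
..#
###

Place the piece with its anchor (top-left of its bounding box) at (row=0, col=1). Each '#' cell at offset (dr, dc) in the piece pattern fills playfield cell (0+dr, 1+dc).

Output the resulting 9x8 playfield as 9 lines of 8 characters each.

Answer: ...#...#
.####...
.....#..
#.......
......#.
........
..#.....
.#.#....
.#..###.

Derivation:
Fill (0+0,1+2) = (0,3)
Fill (0+1,1+0) = (1,1)
Fill (0+1,1+1) = (1,2)
Fill (0+1,1+2) = (1,3)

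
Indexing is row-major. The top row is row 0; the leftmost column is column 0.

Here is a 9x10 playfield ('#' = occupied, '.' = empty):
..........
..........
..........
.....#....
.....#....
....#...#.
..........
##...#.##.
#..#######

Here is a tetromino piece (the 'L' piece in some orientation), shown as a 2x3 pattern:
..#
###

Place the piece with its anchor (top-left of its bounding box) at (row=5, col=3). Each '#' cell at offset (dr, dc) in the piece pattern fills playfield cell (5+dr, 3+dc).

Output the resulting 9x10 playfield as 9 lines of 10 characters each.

Fill (5+0,3+2) = (5,5)
Fill (5+1,3+0) = (6,3)
Fill (5+1,3+1) = (6,4)
Fill (5+1,3+2) = (6,5)

Answer: ..........
..........
..........
.....#....
.....#....
....##..#.
...###....
##...#.##.
#..#######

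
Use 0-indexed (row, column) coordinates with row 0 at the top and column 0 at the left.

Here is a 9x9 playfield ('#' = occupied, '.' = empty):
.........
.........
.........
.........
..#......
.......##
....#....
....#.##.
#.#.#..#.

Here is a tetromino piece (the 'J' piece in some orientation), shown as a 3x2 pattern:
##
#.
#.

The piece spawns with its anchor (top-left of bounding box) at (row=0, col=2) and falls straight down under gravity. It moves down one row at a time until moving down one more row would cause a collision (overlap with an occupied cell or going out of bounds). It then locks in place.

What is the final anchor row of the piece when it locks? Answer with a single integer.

Answer: 1

Derivation:
Spawn at (row=0, col=2). Try each row:
  row 0: fits
  row 1: fits
  row 2: blocked -> lock at row 1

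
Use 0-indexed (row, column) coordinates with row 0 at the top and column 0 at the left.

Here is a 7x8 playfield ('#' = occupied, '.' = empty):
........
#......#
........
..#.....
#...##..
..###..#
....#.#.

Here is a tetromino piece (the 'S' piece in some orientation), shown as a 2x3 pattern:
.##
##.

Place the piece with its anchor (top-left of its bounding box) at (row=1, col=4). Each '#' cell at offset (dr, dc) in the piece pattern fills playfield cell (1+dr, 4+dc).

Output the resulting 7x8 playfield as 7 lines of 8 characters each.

Answer: ........
#....###
....##..
..#.....
#...##..
..###..#
....#.#.

Derivation:
Fill (1+0,4+1) = (1,5)
Fill (1+0,4+2) = (1,6)
Fill (1+1,4+0) = (2,4)
Fill (1+1,4+1) = (2,5)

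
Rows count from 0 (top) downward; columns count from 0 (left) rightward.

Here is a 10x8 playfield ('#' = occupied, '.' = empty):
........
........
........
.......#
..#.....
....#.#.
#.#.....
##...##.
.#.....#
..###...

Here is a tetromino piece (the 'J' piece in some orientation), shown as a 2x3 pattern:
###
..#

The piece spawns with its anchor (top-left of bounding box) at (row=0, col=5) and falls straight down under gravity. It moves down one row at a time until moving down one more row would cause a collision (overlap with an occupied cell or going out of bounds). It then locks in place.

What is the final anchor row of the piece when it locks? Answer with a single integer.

Answer: 1

Derivation:
Spawn at (row=0, col=5). Try each row:
  row 0: fits
  row 1: fits
  row 2: blocked -> lock at row 1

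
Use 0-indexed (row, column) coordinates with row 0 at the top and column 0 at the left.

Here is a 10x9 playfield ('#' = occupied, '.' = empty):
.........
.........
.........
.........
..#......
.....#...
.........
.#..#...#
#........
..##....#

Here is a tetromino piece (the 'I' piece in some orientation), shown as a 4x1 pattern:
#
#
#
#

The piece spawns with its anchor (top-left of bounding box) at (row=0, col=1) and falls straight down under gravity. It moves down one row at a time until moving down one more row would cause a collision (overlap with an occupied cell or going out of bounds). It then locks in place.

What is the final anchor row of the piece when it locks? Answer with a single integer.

Answer: 3

Derivation:
Spawn at (row=0, col=1). Try each row:
  row 0: fits
  row 1: fits
  row 2: fits
  row 3: fits
  row 4: blocked -> lock at row 3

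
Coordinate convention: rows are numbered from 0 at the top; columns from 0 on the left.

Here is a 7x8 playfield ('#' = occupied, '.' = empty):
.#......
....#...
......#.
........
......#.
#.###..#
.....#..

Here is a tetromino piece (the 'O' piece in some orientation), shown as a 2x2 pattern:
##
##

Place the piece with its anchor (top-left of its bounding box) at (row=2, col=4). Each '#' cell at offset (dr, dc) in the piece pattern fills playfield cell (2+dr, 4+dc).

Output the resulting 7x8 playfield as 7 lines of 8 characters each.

Fill (2+0,4+0) = (2,4)
Fill (2+0,4+1) = (2,5)
Fill (2+1,4+0) = (3,4)
Fill (2+1,4+1) = (3,5)

Answer: .#......
....#...
....###.
....##..
......#.
#.###..#
.....#..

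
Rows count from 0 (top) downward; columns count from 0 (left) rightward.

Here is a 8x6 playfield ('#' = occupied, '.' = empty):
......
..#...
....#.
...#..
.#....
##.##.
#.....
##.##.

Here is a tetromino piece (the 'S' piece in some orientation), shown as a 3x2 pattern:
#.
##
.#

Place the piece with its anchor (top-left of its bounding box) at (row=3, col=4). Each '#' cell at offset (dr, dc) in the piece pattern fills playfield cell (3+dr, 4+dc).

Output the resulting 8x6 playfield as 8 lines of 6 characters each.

Answer: ......
..#...
....#.
...##.
.#..##
##.###
#.....
##.##.

Derivation:
Fill (3+0,4+0) = (3,4)
Fill (3+1,4+0) = (4,4)
Fill (3+1,4+1) = (4,5)
Fill (3+2,4+1) = (5,5)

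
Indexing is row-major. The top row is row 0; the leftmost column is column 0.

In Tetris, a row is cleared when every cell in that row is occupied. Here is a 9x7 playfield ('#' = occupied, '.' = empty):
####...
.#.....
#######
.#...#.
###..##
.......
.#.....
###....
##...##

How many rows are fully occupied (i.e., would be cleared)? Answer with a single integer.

Answer: 1

Derivation:
Check each row:
  row 0: 3 empty cells -> not full
  row 1: 6 empty cells -> not full
  row 2: 0 empty cells -> FULL (clear)
  row 3: 5 empty cells -> not full
  row 4: 2 empty cells -> not full
  row 5: 7 empty cells -> not full
  row 6: 6 empty cells -> not full
  row 7: 4 empty cells -> not full
  row 8: 3 empty cells -> not full
Total rows cleared: 1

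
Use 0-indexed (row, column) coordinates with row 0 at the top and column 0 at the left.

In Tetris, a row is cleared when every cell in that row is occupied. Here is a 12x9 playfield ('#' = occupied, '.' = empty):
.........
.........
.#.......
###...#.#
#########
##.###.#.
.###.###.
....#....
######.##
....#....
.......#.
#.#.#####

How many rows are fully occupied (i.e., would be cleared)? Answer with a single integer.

Answer: 1

Derivation:
Check each row:
  row 0: 9 empty cells -> not full
  row 1: 9 empty cells -> not full
  row 2: 8 empty cells -> not full
  row 3: 4 empty cells -> not full
  row 4: 0 empty cells -> FULL (clear)
  row 5: 3 empty cells -> not full
  row 6: 3 empty cells -> not full
  row 7: 8 empty cells -> not full
  row 8: 1 empty cell -> not full
  row 9: 8 empty cells -> not full
  row 10: 8 empty cells -> not full
  row 11: 2 empty cells -> not full
Total rows cleared: 1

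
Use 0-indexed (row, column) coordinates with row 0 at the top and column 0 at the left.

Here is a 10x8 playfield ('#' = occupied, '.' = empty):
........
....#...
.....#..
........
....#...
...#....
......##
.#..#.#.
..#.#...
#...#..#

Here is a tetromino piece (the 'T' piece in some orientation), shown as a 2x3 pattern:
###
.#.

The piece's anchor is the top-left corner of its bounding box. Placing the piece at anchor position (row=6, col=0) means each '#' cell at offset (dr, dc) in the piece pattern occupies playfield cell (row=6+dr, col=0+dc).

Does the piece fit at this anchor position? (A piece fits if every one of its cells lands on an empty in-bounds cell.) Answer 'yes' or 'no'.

Answer: no

Derivation:
Check each piece cell at anchor (6, 0):
  offset (0,0) -> (6,0): empty -> OK
  offset (0,1) -> (6,1): empty -> OK
  offset (0,2) -> (6,2): empty -> OK
  offset (1,1) -> (7,1): occupied ('#') -> FAIL
All cells valid: no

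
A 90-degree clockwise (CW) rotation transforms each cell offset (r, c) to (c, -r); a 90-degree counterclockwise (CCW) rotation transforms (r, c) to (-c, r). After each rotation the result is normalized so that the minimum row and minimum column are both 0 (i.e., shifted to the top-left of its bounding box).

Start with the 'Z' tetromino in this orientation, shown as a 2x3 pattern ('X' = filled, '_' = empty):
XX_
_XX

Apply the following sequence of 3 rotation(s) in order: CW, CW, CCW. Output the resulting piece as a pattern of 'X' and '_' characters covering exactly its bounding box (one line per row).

Start:
XX_
_XX
After rotation 1 (CW):
_X
XX
X_
After rotation 2 (CW):
XX_
_XX
After rotation 3 (CCW):
_X
XX
X_

Answer: _X
XX
X_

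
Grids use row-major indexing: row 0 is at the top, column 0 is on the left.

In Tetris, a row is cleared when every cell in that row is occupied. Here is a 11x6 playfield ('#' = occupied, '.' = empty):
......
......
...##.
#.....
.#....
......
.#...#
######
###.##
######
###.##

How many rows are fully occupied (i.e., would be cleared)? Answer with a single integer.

Answer: 2

Derivation:
Check each row:
  row 0: 6 empty cells -> not full
  row 1: 6 empty cells -> not full
  row 2: 4 empty cells -> not full
  row 3: 5 empty cells -> not full
  row 4: 5 empty cells -> not full
  row 5: 6 empty cells -> not full
  row 6: 4 empty cells -> not full
  row 7: 0 empty cells -> FULL (clear)
  row 8: 1 empty cell -> not full
  row 9: 0 empty cells -> FULL (clear)
  row 10: 1 empty cell -> not full
Total rows cleared: 2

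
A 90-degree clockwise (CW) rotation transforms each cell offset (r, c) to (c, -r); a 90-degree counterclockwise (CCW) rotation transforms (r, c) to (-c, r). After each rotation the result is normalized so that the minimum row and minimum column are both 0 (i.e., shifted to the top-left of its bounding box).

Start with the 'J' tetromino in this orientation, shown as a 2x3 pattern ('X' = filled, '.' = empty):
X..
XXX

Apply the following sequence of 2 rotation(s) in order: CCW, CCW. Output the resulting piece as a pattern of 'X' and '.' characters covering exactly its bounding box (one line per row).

Answer: XXX
..X

Derivation:
Start:
X..
XXX
After rotation 1 (CCW):
.X
.X
XX
After rotation 2 (CCW):
XXX
..X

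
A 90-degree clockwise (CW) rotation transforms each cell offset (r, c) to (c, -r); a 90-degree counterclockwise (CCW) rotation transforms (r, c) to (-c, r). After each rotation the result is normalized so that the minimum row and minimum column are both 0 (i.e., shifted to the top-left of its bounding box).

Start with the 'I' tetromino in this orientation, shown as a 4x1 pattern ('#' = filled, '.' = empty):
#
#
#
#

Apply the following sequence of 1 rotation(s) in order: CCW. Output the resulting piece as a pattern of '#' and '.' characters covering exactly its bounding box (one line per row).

Answer: ####

Derivation:
Start:
#
#
#
#
After rotation 1 (CCW):
####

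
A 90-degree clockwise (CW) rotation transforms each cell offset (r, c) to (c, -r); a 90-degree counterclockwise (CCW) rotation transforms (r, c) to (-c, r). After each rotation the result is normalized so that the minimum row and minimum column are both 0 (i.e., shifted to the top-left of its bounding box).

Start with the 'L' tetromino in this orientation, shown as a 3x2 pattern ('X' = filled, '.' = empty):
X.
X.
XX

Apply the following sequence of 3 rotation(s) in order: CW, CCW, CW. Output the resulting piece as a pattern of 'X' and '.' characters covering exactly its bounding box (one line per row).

Start:
X.
X.
XX
After rotation 1 (CW):
XXX
X..
After rotation 2 (CCW):
X.
X.
XX
After rotation 3 (CW):
XXX
X..

Answer: XXX
X..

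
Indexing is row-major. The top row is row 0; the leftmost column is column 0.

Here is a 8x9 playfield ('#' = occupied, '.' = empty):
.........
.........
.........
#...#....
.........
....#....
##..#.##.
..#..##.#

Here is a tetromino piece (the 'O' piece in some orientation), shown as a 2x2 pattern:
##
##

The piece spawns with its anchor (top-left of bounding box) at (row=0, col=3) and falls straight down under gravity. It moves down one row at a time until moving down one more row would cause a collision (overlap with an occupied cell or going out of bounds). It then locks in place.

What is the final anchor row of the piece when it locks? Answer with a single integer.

Answer: 1

Derivation:
Spawn at (row=0, col=3). Try each row:
  row 0: fits
  row 1: fits
  row 2: blocked -> lock at row 1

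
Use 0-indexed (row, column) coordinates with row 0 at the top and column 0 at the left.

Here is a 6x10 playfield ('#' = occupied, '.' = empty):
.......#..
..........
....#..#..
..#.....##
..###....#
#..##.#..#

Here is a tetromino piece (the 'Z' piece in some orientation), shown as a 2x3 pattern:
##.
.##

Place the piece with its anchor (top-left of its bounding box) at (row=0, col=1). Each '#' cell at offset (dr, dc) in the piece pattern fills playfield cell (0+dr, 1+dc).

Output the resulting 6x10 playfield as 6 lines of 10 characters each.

Fill (0+0,1+0) = (0,1)
Fill (0+0,1+1) = (0,2)
Fill (0+1,1+1) = (1,2)
Fill (0+1,1+2) = (1,3)

Answer: .##....#..
..##......
....#..#..
..#.....##
..###....#
#..##.#..#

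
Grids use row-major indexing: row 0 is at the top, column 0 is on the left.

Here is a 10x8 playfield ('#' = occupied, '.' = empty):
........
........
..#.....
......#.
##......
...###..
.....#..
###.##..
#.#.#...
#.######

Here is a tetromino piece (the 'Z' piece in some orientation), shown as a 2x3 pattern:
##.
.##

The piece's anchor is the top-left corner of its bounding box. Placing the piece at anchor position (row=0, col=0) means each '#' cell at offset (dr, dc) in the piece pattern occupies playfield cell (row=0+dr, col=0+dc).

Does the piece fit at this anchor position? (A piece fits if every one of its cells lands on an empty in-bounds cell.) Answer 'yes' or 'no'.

Answer: yes

Derivation:
Check each piece cell at anchor (0, 0):
  offset (0,0) -> (0,0): empty -> OK
  offset (0,1) -> (0,1): empty -> OK
  offset (1,1) -> (1,1): empty -> OK
  offset (1,2) -> (1,2): empty -> OK
All cells valid: yes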